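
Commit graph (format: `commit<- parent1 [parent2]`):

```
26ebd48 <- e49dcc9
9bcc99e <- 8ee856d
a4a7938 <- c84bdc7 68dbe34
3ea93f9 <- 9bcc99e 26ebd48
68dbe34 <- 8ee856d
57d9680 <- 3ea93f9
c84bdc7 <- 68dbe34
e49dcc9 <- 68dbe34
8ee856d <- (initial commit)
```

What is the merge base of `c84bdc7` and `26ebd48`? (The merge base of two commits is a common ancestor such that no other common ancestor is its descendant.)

68dbe34

Ancestors of c84bdc7: {68dbe34, 8ee856d, c84bdc7}.
Ancestors of 26ebd48: {26ebd48, 68dbe34, 8ee856d, e49dcc9}.
Common ancestors: {68dbe34, 8ee856d}.
Among these, 68dbe34 is not an ancestor of any other common ancestor — it is the merge base.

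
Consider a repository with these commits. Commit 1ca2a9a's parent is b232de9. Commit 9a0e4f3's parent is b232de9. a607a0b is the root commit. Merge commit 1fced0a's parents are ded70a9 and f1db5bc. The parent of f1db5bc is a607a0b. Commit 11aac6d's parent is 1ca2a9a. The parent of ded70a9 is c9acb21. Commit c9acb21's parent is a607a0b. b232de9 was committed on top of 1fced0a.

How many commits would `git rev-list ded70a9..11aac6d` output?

Reachable from 11aac6d: {11aac6d, 1ca2a9a, 1fced0a, a607a0b, b232de9, c9acb21, ded70a9, f1db5bc}.
Reachable from ded70a9: {a607a0b, c9acb21, ded70a9}.
In 11aac6d's history but not ded70a9's: {11aac6d, 1ca2a9a, 1fced0a, b232de9, f1db5bc} — 5 commits.

5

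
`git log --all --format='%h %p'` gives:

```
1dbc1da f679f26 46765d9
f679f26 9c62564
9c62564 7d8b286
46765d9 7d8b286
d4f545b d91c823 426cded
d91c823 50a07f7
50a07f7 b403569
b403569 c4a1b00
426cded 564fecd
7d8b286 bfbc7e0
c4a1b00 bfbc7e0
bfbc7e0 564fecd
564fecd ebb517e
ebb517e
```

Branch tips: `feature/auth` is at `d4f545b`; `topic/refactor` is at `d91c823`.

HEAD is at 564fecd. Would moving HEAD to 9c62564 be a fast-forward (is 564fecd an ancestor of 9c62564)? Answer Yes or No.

Yes

A fast-forward from 564fecd to 9c62564 is possible iff 564fecd is an ancestor of 9c62564.
Ancestors of 9c62564: {564fecd, 7d8b286, 9c62564, bfbc7e0, ebb517e}.
564fecd is among them, so fast-forward is possible.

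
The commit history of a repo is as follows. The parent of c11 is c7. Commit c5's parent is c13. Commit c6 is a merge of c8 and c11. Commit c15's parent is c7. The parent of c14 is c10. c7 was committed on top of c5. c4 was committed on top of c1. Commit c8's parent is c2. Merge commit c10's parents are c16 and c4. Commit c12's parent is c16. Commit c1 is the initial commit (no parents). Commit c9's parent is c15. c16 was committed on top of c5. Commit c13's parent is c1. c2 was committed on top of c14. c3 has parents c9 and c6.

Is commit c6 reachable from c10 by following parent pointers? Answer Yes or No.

Ancestors of c10: {c1, c10, c13, c16, c4, c5}.
c6 is not in that set, so it is not an ancestor of c10.

No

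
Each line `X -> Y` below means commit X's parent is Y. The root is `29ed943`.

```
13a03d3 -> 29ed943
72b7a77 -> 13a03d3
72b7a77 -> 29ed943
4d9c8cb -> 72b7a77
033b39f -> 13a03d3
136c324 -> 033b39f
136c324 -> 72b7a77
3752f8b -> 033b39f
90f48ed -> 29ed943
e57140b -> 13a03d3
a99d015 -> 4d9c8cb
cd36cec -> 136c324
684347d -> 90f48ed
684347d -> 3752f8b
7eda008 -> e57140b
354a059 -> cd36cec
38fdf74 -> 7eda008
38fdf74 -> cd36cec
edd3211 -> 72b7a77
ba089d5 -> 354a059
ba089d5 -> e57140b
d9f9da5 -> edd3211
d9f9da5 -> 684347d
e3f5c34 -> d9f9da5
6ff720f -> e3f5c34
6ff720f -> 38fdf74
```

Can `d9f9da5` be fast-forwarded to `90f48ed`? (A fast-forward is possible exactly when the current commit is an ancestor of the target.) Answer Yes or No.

No

A fast-forward from d9f9da5 to 90f48ed is possible iff d9f9da5 is an ancestor of 90f48ed.
Ancestors of 90f48ed: {29ed943, 90f48ed}.
d9f9da5 is not among them, so fast-forward is not possible.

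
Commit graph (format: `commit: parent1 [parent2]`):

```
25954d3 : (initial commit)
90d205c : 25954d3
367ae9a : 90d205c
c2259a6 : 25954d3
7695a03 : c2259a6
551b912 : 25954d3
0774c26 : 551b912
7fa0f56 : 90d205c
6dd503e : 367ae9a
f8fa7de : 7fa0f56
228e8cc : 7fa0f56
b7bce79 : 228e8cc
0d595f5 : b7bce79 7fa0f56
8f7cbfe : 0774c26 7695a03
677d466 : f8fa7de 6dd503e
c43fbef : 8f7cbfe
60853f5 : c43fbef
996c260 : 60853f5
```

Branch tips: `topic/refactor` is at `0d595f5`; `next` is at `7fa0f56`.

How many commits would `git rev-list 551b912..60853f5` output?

6

Reachable from 60853f5: {0774c26, 25954d3, 551b912, 60853f5, 7695a03, 8f7cbfe, c2259a6, c43fbef}.
Reachable from 551b912: {25954d3, 551b912}.
In 60853f5's history but not 551b912's: {0774c26, 60853f5, 7695a03, 8f7cbfe, c2259a6, c43fbef} — 6 commits.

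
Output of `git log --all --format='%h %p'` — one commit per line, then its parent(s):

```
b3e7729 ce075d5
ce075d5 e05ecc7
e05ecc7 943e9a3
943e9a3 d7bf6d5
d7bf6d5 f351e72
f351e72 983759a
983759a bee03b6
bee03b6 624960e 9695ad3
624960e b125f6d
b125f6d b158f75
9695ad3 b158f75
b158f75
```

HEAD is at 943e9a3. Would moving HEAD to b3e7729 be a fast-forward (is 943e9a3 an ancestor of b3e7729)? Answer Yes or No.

A fast-forward from 943e9a3 to b3e7729 is possible iff 943e9a3 is an ancestor of b3e7729.
Ancestors of b3e7729: {624960e, 943e9a3, 9695ad3, 983759a, b125f6d, b158f75, b3e7729, bee03b6, ce075d5, d7bf6d5, e05ecc7, f351e72}.
943e9a3 is among them, so fast-forward is possible.

Yes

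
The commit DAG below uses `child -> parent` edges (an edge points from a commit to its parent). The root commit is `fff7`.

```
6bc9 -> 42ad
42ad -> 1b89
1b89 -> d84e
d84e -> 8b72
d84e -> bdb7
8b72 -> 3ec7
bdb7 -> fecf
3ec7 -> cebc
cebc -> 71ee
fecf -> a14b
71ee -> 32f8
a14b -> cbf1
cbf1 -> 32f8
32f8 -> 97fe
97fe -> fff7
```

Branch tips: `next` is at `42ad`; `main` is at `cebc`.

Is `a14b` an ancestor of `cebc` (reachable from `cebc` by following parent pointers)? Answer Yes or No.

Ancestors of cebc: {32f8, 71ee, 97fe, cebc, fff7}.
a14b is not in that set, so it is not an ancestor of cebc.

No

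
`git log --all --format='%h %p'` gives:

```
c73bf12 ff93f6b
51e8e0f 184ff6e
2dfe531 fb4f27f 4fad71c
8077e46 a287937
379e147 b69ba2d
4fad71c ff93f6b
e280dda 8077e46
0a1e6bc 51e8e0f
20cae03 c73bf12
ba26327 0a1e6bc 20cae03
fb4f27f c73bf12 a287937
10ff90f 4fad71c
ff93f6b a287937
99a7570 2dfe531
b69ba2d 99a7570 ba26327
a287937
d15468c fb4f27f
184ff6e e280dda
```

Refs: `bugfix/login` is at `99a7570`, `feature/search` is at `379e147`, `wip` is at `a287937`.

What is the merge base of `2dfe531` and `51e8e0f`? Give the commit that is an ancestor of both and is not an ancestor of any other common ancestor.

a287937

Ancestors of 2dfe531: {2dfe531, 4fad71c, a287937, c73bf12, fb4f27f, ff93f6b}.
Ancestors of 51e8e0f: {184ff6e, 51e8e0f, 8077e46, a287937, e280dda}.
Common ancestors: {a287937}.
The only common ancestor is a287937, so it is the merge base.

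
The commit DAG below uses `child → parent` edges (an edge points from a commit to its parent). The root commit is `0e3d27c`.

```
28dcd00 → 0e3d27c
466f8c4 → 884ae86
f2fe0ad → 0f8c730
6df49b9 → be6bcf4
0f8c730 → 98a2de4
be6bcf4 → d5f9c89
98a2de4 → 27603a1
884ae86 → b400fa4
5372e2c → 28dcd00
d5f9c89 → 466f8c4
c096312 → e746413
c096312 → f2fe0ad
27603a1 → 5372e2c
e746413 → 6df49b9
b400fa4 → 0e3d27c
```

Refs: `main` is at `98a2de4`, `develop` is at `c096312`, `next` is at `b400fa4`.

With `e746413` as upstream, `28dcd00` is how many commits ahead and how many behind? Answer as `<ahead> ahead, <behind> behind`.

1 ahead, 7 behind

Reachable from 28dcd00: {0e3d27c, 28dcd00}.
Reachable from e746413: {0e3d27c, 466f8c4, 6df49b9, 884ae86, b400fa4, be6bcf4, d5f9c89, e746413}.
Only in 28dcd00's history (ahead): {28dcd00} — 1.
Only in e746413's history (behind): {466f8c4, 6df49b9, 884ae86, b400fa4, be6bcf4, d5f9c89, e746413} — 7.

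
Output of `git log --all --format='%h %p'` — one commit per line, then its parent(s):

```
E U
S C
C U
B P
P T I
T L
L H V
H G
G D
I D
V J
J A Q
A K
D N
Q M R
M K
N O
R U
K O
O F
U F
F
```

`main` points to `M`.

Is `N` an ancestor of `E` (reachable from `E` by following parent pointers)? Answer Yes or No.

No

Ancestors of E: {E, F, U}.
N is not in that set, so it is not an ancestor of E.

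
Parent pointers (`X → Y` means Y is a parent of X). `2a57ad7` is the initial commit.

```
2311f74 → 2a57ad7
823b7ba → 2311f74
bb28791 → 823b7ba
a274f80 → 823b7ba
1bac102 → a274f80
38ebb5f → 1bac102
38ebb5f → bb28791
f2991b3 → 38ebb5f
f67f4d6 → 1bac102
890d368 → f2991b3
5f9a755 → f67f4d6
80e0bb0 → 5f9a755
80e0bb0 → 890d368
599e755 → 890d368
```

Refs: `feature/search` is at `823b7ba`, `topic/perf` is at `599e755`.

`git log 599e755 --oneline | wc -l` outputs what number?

Walking parent pointers from 599e755: reachable set = {1bac102, 2311f74, 2a57ad7, 38ebb5f, 599e755, 823b7ba, 890d368, a274f80, bb28791, f2991b3}.
That is 10 commits.

10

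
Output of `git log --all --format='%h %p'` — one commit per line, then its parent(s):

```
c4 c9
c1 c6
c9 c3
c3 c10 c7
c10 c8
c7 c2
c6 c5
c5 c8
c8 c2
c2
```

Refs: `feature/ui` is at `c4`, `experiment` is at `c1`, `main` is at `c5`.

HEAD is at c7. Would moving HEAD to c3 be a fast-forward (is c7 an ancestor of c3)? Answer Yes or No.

A fast-forward from c7 to c3 is possible iff c7 is an ancestor of c3.
Ancestors of c3: {c10, c2, c3, c7, c8}.
c7 is among them, so fast-forward is possible.

Yes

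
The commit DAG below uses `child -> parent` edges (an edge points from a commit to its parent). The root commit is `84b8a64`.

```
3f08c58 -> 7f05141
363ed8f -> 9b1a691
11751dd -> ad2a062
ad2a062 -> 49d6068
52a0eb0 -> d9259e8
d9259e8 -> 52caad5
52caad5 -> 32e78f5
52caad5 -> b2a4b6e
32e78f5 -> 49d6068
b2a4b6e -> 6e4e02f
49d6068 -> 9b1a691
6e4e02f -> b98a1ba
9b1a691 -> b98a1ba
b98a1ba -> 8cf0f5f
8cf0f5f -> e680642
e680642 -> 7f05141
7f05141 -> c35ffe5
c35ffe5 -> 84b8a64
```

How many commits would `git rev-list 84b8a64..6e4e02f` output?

6

Reachable from 6e4e02f: {6e4e02f, 7f05141, 84b8a64, 8cf0f5f, b98a1ba, c35ffe5, e680642}.
Reachable from 84b8a64: {84b8a64}.
In 6e4e02f's history but not 84b8a64's: {6e4e02f, 7f05141, 8cf0f5f, b98a1ba, c35ffe5, e680642} — 6 commits.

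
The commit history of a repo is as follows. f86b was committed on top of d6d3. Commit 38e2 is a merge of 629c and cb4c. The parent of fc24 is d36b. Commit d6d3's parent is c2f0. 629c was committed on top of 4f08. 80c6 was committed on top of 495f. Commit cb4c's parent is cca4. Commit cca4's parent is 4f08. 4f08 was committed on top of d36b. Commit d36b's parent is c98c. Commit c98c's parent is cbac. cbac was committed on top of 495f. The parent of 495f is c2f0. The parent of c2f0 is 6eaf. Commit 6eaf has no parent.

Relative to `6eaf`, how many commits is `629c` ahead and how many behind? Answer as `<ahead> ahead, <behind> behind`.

Reachable from 629c: {495f, 4f08, 629c, 6eaf, c2f0, c98c, cbac, d36b}.
Reachable from 6eaf: {6eaf}.
Only in 629c's history (ahead): {495f, 4f08, 629c, c2f0, c98c, cbac, d36b} — 7.
Only in 6eaf's history (behind): {} — 0.

7 ahead, 0 behind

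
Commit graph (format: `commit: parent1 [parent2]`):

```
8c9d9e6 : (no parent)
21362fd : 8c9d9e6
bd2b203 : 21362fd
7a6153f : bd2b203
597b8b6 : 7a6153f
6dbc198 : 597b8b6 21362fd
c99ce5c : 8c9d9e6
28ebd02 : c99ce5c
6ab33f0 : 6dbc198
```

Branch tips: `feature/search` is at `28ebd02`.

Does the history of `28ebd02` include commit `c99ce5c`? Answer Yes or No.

Yes

Ancestors of 28ebd02 (commits reachable by following parents): {28ebd02, 8c9d9e6, c99ce5c}.
c99ce5c is in that set, so it is an ancestor of 28ebd02.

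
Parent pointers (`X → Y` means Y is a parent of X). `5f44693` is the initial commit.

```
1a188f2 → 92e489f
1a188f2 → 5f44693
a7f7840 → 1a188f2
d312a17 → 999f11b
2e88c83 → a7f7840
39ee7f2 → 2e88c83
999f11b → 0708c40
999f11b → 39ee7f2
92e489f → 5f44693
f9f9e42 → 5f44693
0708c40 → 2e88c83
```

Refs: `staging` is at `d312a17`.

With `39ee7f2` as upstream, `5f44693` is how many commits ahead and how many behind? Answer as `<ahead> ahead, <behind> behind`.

0 ahead, 5 behind

Reachable from 5f44693: {5f44693}.
Reachable from 39ee7f2: {1a188f2, 2e88c83, 39ee7f2, 5f44693, 92e489f, a7f7840}.
Only in 5f44693's history (ahead): {} — 0.
Only in 39ee7f2's history (behind): {1a188f2, 2e88c83, 39ee7f2, 92e489f, a7f7840} — 5.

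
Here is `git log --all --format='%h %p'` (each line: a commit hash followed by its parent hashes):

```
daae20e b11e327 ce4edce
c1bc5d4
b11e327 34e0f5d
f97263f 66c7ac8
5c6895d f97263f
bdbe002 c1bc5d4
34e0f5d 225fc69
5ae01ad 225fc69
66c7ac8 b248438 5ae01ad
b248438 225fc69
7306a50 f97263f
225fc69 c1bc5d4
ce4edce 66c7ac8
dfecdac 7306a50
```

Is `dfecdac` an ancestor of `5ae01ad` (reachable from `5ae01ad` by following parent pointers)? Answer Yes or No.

Ancestors of 5ae01ad: {225fc69, 5ae01ad, c1bc5d4}.
dfecdac is not in that set, so it is not an ancestor of 5ae01ad.

No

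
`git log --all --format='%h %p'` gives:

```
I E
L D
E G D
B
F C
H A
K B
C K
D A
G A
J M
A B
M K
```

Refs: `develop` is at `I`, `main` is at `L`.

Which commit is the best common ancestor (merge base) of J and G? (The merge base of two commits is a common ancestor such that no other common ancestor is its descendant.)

B

Ancestors of J: {B, J, K, M}.
Ancestors of G: {A, B, G}.
Common ancestors: {B}.
The only common ancestor is B, so it is the merge base.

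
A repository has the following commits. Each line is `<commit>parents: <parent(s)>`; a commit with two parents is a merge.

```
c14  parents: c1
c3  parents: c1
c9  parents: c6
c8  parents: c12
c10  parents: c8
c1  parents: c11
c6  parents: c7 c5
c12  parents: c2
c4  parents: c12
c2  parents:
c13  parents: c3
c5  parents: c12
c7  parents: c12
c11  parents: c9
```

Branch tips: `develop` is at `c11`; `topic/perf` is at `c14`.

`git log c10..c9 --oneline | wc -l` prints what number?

Reachable from c9: {c12, c2, c5, c6, c7, c9}.
Reachable from c10: {c10, c12, c2, c8}.
In c9's history but not c10's: {c5, c6, c7, c9} — 4 commits.

4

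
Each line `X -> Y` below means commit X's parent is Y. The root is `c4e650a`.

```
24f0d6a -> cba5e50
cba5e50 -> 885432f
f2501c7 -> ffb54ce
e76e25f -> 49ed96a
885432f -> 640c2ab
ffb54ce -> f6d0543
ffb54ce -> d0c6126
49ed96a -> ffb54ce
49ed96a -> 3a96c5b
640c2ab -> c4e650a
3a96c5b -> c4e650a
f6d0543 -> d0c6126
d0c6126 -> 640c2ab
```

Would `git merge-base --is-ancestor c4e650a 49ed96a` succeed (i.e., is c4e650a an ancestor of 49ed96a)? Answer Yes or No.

Yes

Ancestors of 49ed96a (commits reachable by following parents): {3a96c5b, 49ed96a, 640c2ab, c4e650a, d0c6126, f6d0543, ffb54ce}.
c4e650a is in that set, so it is an ancestor of 49ed96a.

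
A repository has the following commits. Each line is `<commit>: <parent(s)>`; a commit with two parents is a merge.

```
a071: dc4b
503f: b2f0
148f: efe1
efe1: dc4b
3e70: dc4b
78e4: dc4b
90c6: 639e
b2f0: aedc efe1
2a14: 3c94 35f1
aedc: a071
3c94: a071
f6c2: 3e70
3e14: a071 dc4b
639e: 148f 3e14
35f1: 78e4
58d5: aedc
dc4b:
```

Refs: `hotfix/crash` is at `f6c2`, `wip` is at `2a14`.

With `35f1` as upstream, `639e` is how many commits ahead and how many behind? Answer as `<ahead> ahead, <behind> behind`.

Reachable from 639e: {148f, 3e14, 639e, a071, dc4b, efe1}.
Reachable from 35f1: {35f1, 78e4, dc4b}.
Only in 639e's history (ahead): {148f, 3e14, 639e, a071, efe1} — 5.
Only in 35f1's history (behind): {35f1, 78e4} — 2.

5 ahead, 2 behind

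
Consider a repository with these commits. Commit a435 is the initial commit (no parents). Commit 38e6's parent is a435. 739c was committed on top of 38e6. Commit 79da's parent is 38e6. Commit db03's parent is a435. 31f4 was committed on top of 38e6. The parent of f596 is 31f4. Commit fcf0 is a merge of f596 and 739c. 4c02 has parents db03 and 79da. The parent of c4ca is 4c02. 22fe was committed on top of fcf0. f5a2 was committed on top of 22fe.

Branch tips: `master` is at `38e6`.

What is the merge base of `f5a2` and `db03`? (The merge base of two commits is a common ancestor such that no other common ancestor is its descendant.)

Ancestors of f5a2: {22fe, 31f4, 38e6, 739c, a435, f596, f5a2, fcf0}.
Ancestors of db03: {a435, db03}.
Common ancestors: {a435}.
The only common ancestor is a435, so it is the merge base.

a435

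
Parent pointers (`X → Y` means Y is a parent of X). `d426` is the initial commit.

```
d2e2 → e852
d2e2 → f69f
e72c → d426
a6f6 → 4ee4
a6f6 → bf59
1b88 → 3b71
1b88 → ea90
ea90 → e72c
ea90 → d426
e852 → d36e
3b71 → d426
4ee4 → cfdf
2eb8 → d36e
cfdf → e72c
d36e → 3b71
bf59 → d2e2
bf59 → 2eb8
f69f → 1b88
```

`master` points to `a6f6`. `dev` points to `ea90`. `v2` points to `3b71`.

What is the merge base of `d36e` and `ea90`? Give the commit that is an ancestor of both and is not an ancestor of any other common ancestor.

Ancestors of d36e: {3b71, d36e, d426}.
Ancestors of ea90: {d426, e72c, ea90}.
Common ancestors: {d426}.
The only common ancestor is d426, so it is the merge base.

d426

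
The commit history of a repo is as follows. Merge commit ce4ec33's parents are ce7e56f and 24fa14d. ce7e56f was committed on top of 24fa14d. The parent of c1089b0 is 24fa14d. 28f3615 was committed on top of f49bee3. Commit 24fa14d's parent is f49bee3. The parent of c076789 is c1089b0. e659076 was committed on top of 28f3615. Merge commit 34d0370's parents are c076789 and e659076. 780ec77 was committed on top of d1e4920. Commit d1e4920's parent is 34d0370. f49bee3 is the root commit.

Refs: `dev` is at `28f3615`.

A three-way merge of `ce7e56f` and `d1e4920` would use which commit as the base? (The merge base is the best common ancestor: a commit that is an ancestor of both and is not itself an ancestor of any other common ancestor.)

Ancestors of ce7e56f: {24fa14d, ce7e56f, f49bee3}.
Ancestors of d1e4920: {24fa14d, 28f3615, 34d0370, c076789, c1089b0, d1e4920, e659076, f49bee3}.
Common ancestors: {24fa14d, f49bee3}.
Among these, 24fa14d is not an ancestor of any other common ancestor — it is the merge base.

24fa14d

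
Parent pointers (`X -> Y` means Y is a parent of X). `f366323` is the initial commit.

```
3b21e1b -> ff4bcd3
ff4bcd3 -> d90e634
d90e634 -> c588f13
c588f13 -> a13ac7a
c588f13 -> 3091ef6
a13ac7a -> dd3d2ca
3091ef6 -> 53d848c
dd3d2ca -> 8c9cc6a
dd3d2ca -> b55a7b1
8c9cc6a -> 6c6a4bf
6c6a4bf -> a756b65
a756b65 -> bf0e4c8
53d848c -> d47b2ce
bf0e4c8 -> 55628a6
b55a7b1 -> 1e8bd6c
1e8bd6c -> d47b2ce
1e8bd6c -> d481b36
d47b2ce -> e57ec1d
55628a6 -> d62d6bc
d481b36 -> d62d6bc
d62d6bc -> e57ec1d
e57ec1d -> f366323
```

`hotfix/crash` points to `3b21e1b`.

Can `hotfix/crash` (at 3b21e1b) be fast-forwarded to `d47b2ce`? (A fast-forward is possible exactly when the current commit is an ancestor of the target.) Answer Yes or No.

A fast-forward from 3b21e1b to d47b2ce is possible iff 3b21e1b is an ancestor of d47b2ce.
Ancestors of d47b2ce: {d47b2ce, e57ec1d, f366323}.
3b21e1b is not among them, so fast-forward is not possible.

No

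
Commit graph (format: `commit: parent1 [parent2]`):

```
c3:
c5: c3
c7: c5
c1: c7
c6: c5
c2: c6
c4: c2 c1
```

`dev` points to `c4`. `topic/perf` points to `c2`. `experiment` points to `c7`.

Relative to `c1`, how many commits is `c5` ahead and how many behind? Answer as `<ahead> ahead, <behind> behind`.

0 ahead, 2 behind

Reachable from c5: {c3, c5}.
Reachable from c1: {c1, c3, c5, c7}.
Only in c5's history (ahead): {} — 0.
Only in c1's history (behind): {c1, c7} — 2.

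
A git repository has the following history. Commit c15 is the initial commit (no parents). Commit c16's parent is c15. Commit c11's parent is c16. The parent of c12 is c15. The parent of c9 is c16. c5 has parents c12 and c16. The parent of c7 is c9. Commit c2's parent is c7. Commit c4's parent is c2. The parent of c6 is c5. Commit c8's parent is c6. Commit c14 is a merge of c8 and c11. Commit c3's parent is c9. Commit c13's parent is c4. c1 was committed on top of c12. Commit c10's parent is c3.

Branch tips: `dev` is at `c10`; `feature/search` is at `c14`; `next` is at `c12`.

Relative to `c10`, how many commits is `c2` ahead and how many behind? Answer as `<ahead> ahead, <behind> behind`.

Reachable from c2: {c15, c16, c2, c7, c9}.
Reachable from c10: {c10, c15, c16, c3, c9}.
Only in c2's history (ahead): {c2, c7} — 2.
Only in c10's history (behind): {c10, c3} — 2.

2 ahead, 2 behind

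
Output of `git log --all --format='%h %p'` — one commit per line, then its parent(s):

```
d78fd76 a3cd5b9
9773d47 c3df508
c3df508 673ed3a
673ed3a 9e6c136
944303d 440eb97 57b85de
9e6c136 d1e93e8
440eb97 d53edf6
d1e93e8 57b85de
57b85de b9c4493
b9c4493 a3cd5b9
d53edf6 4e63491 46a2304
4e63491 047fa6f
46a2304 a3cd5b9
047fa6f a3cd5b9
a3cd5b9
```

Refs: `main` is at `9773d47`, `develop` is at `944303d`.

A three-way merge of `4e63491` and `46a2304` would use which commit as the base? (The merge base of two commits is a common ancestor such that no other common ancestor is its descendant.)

a3cd5b9

Ancestors of 4e63491: {047fa6f, 4e63491, a3cd5b9}.
Ancestors of 46a2304: {46a2304, a3cd5b9}.
Common ancestors: {a3cd5b9}.
The only common ancestor is a3cd5b9, so it is the merge base.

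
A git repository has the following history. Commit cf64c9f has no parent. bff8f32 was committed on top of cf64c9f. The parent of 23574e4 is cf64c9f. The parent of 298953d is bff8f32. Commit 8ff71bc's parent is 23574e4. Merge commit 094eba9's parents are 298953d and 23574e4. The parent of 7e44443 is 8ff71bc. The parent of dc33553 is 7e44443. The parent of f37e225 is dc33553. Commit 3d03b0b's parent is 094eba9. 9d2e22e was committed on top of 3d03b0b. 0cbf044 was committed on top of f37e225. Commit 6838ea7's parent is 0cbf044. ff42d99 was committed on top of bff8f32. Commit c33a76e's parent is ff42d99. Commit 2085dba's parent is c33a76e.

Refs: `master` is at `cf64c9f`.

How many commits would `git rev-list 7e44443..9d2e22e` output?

Reachable from 9d2e22e: {094eba9, 23574e4, 298953d, 3d03b0b, 9d2e22e, bff8f32, cf64c9f}.
Reachable from 7e44443: {23574e4, 7e44443, 8ff71bc, cf64c9f}.
In 9d2e22e's history but not 7e44443's: {094eba9, 298953d, 3d03b0b, 9d2e22e, bff8f32} — 5 commits.

5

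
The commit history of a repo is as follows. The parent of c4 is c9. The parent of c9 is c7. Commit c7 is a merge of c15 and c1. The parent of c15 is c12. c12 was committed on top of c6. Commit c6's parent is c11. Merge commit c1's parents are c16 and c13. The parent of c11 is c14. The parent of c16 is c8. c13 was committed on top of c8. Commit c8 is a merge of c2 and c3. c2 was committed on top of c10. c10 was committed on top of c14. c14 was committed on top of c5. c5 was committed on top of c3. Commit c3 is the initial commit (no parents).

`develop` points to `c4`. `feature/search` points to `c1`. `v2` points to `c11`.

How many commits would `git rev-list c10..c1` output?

5

Reachable from c1: {c1, c10, c13, c14, c16, c2, c3, c5, c8}.
Reachable from c10: {c10, c14, c3, c5}.
In c1's history but not c10's: {c1, c13, c16, c2, c8} — 5 commits.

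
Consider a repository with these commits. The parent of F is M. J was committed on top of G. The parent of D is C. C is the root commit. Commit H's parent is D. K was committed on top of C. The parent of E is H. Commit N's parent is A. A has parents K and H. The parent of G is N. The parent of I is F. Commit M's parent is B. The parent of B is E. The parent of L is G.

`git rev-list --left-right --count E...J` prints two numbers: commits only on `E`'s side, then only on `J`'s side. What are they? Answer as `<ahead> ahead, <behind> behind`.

Reachable from E: {C, D, E, H}.
Reachable from J: {A, C, D, G, H, J, K, N}.
Only in E's history (ahead): {E} — 1.
Only in J's history (behind): {A, G, J, K, N} — 5.

1 ahead, 5 behind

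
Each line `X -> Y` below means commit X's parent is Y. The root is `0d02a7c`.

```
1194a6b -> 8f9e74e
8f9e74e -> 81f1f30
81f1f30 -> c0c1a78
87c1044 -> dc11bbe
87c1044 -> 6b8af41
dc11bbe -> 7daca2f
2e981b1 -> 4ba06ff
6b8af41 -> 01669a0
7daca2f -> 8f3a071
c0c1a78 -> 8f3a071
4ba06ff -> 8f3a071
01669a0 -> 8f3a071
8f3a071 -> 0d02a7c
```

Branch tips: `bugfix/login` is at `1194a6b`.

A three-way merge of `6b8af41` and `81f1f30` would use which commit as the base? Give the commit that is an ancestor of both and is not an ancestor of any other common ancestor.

Ancestors of 6b8af41: {01669a0, 0d02a7c, 6b8af41, 8f3a071}.
Ancestors of 81f1f30: {0d02a7c, 81f1f30, 8f3a071, c0c1a78}.
Common ancestors: {0d02a7c, 8f3a071}.
Among these, 8f3a071 is not an ancestor of any other common ancestor — it is the merge base.

8f3a071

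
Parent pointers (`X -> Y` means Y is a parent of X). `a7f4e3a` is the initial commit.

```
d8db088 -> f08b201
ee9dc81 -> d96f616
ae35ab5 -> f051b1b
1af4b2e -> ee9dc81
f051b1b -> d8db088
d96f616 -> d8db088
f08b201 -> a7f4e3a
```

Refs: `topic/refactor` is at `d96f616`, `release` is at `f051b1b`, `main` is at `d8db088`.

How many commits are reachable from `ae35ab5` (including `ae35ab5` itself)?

Walking parent pointers from ae35ab5: reachable set = {a7f4e3a, ae35ab5, d8db088, f051b1b, f08b201}.
That is 5 commits.

5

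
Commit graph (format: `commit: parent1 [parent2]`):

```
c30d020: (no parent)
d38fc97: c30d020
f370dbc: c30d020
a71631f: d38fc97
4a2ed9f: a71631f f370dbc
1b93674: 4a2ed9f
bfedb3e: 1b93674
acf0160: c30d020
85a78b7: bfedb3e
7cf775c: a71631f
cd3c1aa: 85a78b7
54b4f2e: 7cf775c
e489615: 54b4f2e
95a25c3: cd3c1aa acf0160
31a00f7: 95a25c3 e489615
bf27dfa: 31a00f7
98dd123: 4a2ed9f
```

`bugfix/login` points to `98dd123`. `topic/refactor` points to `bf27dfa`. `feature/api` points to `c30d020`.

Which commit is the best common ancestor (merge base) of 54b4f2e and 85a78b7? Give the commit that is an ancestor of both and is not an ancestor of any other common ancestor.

Ancestors of 54b4f2e: {54b4f2e, 7cf775c, a71631f, c30d020, d38fc97}.
Ancestors of 85a78b7: {1b93674, 4a2ed9f, 85a78b7, a71631f, bfedb3e, c30d020, d38fc97, f370dbc}.
Common ancestors: {a71631f, c30d020, d38fc97}.
Among these, a71631f is not an ancestor of any other common ancestor — it is the merge base.

a71631f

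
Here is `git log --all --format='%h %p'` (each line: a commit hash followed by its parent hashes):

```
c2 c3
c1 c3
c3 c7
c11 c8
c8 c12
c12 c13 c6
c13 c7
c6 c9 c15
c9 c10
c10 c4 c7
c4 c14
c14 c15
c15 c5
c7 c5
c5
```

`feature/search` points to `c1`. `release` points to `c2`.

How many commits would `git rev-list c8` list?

Walking parent pointers from c8: reachable set = {c10, c12, c13, c14, c15, c4, c5, c6, c7, c8, c9}.
That is 11 commits.

11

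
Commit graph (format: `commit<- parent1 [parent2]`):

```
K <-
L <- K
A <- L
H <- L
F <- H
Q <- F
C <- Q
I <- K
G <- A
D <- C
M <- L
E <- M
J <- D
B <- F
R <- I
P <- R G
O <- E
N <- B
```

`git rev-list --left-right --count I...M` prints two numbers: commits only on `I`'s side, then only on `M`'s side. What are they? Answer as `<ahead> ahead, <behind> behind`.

Reachable from I: {I, K}.
Reachable from M: {K, L, M}.
Only in I's history (ahead): {I} — 1.
Only in M's history (behind): {L, M} — 2.

1 ahead, 2 behind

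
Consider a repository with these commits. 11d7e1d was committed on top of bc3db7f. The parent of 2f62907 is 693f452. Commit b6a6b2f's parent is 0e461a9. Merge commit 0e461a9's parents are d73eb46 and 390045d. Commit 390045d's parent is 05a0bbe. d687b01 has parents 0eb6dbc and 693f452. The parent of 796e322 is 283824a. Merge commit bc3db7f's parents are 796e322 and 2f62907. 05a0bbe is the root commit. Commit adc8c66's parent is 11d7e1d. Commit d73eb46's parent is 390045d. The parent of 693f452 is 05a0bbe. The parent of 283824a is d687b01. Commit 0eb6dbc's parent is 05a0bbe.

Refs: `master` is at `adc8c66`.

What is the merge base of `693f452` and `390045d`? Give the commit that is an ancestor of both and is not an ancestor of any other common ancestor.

Ancestors of 693f452: {05a0bbe, 693f452}.
Ancestors of 390045d: {05a0bbe, 390045d}.
Common ancestors: {05a0bbe}.
The only common ancestor is 05a0bbe, so it is the merge base.

05a0bbe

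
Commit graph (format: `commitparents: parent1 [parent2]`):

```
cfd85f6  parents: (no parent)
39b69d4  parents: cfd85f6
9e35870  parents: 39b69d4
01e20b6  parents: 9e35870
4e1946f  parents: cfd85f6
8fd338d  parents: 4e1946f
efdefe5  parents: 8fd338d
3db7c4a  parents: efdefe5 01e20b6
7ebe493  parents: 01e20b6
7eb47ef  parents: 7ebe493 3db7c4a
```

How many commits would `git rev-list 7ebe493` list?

5

Walking parent pointers from 7ebe493: reachable set = {01e20b6, 39b69d4, 7ebe493, 9e35870, cfd85f6}.
That is 5 commits.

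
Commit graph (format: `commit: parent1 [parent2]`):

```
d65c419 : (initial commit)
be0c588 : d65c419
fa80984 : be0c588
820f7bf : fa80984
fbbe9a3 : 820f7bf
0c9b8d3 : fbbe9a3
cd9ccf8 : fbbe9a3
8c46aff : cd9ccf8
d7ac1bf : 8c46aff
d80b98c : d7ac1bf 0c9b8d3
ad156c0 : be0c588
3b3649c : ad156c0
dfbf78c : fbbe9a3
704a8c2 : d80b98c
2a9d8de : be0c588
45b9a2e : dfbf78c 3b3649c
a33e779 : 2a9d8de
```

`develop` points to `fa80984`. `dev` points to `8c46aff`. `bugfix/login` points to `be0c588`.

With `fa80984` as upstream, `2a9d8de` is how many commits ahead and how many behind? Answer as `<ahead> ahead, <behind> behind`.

Reachable from 2a9d8de: {2a9d8de, be0c588, d65c419}.
Reachable from fa80984: {be0c588, d65c419, fa80984}.
Only in 2a9d8de's history (ahead): {2a9d8de} — 1.
Only in fa80984's history (behind): {fa80984} — 1.

1 ahead, 1 behind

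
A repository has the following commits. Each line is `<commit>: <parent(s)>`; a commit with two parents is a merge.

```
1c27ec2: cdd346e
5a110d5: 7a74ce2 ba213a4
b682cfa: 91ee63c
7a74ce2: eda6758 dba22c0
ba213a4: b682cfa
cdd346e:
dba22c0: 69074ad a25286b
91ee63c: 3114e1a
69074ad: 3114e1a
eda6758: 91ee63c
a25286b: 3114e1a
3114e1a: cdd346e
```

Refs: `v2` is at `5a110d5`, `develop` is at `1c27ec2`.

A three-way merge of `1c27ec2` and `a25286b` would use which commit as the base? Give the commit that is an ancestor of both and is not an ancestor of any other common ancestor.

cdd346e

Ancestors of 1c27ec2: {1c27ec2, cdd346e}.
Ancestors of a25286b: {3114e1a, a25286b, cdd346e}.
Common ancestors: {cdd346e}.
The only common ancestor is cdd346e, so it is the merge base.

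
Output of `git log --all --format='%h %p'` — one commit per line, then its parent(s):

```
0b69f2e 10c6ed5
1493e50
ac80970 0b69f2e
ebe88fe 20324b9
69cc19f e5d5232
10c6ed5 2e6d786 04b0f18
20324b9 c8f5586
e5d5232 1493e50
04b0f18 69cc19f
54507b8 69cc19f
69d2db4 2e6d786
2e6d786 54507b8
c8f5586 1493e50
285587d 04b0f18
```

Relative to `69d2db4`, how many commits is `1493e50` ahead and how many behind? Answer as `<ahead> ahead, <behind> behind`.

Reachable from 1493e50: {1493e50}.
Reachable from 69d2db4: {1493e50, 2e6d786, 54507b8, 69cc19f, 69d2db4, e5d5232}.
Only in 1493e50's history (ahead): {} — 0.
Only in 69d2db4's history (behind): {2e6d786, 54507b8, 69cc19f, 69d2db4, e5d5232} — 5.

0 ahead, 5 behind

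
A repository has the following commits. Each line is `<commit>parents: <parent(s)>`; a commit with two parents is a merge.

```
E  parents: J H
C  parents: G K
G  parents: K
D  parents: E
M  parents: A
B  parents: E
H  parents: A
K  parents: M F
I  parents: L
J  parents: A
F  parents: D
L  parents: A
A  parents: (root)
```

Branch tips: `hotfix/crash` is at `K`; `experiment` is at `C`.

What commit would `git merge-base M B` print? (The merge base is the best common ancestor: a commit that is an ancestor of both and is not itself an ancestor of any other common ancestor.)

A

Ancestors of M: {A, M}.
Ancestors of B: {A, B, E, H, J}.
Common ancestors: {A}.
The only common ancestor is A, so it is the merge base.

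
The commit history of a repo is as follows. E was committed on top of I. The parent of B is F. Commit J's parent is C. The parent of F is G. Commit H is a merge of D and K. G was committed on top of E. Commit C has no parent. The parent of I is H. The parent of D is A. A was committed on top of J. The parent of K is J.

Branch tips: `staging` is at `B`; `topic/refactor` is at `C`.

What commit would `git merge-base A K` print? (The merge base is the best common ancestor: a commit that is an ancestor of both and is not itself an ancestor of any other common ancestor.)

J

Ancestors of A: {A, C, J}.
Ancestors of K: {C, J, K}.
Common ancestors: {C, J}.
Among these, J is not an ancestor of any other common ancestor — it is the merge base.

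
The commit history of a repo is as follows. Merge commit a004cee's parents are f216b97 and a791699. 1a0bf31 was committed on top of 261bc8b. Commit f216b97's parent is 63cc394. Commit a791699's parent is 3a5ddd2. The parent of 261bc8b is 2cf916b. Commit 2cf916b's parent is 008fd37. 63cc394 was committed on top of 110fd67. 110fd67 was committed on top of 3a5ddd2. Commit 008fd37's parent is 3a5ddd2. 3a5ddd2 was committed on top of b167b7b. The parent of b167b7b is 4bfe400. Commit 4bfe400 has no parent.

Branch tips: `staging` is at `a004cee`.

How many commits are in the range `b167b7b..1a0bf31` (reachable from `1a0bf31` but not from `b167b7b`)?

Reachable from 1a0bf31: {008fd37, 1a0bf31, 261bc8b, 2cf916b, 3a5ddd2, 4bfe400, b167b7b}.
Reachable from b167b7b: {4bfe400, b167b7b}.
In 1a0bf31's history but not b167b7b's: {008fd37, 1a0bf31, 261bc8b, 2cf916b, 3a5ddd2} — 5 commits.

5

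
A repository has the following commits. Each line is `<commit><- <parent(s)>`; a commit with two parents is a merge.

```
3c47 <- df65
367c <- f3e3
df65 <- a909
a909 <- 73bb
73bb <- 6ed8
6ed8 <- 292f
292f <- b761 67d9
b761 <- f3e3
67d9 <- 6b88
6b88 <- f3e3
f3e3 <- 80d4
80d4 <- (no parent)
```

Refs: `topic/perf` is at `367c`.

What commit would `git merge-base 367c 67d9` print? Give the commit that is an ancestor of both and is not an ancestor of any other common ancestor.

f3e3

Ancestors of 367c: {367c, 80d4, f3e3}.
Ancestors of 67d9: {67d9, 6b88, 80d4, f3e3}.
Common ancestors: {80d4, f3e3}.
Among these, f3e3 is not an ancestor of any other common ancestor — it is the merge base.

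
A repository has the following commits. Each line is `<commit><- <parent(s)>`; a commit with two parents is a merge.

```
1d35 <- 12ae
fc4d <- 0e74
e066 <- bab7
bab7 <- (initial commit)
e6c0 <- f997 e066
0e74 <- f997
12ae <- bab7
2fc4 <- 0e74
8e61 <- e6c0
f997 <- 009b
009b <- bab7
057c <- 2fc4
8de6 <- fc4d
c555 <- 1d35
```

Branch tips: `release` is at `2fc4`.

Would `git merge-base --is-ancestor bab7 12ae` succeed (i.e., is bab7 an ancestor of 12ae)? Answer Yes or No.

Yes

Ancestors of 12ae (commits reachable by following parents): {12ae, bab7}.
bab7 is in that set, so it is an ancestor of 12ae.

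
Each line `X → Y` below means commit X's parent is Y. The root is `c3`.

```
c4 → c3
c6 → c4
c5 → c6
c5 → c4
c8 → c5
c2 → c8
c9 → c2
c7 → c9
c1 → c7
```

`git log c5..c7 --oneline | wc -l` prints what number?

4

Reachable from c7: {c2, c3, c4, c5, c6, c7, c8, c9}.
Reachable from c5: {c3, c4, c5, c6}.
In c7's history but not c5's: {c2, c7, c8, c9} — 4 commits.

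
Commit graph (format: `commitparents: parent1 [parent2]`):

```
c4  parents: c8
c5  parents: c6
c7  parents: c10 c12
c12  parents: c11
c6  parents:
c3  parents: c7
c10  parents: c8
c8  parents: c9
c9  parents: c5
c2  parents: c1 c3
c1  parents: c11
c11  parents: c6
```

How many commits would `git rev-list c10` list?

5

Walking parent pointers from c10: reachable set = {c10, c5, c6, c8, c9}.
That is 5 commits.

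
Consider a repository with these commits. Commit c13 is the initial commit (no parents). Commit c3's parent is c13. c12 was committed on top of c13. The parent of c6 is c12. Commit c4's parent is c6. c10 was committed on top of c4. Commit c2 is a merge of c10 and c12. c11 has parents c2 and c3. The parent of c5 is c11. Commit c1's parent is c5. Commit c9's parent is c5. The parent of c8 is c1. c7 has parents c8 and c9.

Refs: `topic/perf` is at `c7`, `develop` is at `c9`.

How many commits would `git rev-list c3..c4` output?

3

Reachable from c4: {c12, c13, c4, c6}.
Reachable from c3: {c13, c3}.
In c4's history but not c3's: {c12, c4, c6} — 3 commits.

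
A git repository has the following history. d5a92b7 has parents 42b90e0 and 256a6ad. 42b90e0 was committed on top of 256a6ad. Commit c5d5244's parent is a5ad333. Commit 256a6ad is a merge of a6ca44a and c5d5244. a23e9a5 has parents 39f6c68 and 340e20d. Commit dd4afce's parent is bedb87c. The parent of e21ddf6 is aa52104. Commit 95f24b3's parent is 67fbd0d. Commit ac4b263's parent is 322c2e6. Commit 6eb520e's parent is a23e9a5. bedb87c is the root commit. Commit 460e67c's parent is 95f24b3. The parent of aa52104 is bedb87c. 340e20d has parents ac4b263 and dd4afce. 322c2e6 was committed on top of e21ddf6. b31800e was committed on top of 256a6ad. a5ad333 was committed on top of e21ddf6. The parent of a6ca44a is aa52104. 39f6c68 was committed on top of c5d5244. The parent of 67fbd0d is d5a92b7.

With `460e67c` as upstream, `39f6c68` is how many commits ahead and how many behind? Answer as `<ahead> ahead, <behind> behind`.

Reachable from 39f6c68: {39f6c68, a5ad333, aa52104, bedb87c, c5d5244, e21ddf6}.
Reachable from 460e67c: {256a6ad, 42b90e0, 460e67c, 67fbd0d, 95f24b3, a5ad333, a6ca44a, aa52104, bedb87c, c5d5244, d5a92b7, e21ddf6}.
Only in 39f6c68's history (ahead): {39f6c68} — 1.
Only in 460e67c's history (behind): {256a6ad, 42b90e0, 460e67c, 67fbd0d, 95f24b3, a6ca44a, d5a92b7} — 7.

1 ahead, 7 behind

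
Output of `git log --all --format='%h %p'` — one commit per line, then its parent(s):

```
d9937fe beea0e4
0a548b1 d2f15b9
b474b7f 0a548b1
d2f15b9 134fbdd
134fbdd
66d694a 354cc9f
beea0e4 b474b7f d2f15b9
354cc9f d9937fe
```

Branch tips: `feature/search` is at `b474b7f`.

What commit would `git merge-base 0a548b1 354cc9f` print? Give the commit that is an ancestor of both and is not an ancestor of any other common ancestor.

Ancestors of 0a548b1: {0a548b1, 134fbdd, d2f15b9}.
Ancestors of 354cc9f: {0a548b1, 134fbdd, 354cc9f, b474b7f, beea0e4, d2f15b9, d9937fe}.
Common ancestors: {0a548b1, 134fbdd, d2f15b9}.
Among these, 0a548b1 is not an ancestor of any other common ancestor — it is the merge base.

0a548b1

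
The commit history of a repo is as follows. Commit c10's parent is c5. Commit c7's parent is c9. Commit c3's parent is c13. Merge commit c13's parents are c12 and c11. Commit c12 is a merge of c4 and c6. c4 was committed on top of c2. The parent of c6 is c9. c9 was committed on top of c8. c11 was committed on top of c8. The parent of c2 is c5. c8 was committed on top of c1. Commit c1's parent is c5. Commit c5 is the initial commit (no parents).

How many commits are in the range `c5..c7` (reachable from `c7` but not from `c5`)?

Reachable from c7: {c1, c5, c7, c8, c9}.
Reachable from c5: {c5}.
In c7's history but not c5's: {c1, c7, c8, c9} — 4 commits.

4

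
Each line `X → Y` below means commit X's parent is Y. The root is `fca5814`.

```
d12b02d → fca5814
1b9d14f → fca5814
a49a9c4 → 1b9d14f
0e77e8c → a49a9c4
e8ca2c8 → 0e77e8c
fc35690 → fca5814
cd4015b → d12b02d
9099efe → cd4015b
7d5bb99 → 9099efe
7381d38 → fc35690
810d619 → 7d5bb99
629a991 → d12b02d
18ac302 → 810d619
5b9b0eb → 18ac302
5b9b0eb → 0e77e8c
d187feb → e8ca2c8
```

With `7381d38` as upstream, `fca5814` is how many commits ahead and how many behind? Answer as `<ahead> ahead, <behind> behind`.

0 ahead, 2 behind

Reachable from fca5814: {fca5814}.
Reachable from 7381d38: {7381d38, fc35690, fca5814}.
Only in fca5814's history (ahead): {} — 0.
Only in 7381d38's history (behind): {7381d38, fc35690} — 2.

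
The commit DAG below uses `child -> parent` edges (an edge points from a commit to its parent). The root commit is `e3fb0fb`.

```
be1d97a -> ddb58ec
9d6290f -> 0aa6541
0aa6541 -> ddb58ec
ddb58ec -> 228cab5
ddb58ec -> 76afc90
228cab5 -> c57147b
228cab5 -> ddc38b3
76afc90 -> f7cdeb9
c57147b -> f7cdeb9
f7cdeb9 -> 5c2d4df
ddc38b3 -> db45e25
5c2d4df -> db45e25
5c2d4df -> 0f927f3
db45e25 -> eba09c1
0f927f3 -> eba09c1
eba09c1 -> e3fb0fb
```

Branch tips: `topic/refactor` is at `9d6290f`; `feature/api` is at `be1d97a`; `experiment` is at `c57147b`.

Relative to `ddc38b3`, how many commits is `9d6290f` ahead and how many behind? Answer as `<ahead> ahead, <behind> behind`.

Reachable from 9d6290f: {0aa6541, 0f927f3, 228cab5, 5c2d4df, 76afc90, 9d6290f, c57147b, db45e25, ddb58ec, ddc38b3, e3fb0fb, eba09c1, f7cdeb9}.
Reachable from ddc38b3: {db45e25, ddc38b3, e3fb0fb, eba09c1}.
Only in 9d6290f's history (ahead): {0aa6541, 0f927f3, 228cab5, 5c2d4df, 76afc90, 9d6290f, c57147b, ddb58ec, f7cdeb9} — 9.
Only in ddc38b3's history (behind): {} — 0.

9 ahead, 0 behind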